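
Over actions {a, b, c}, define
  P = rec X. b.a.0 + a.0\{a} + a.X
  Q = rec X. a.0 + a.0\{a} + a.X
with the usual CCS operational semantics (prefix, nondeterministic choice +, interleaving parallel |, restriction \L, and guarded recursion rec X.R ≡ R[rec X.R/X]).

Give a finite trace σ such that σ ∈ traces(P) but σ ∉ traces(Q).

b

P's transition system — 4 states:
  p0 = rec X. b.a.0 + a.0\{a} + a.X :: --a--▸ p0, --a--▸ p1, --b--▸ p2
  p1 = 0\{a} :: stopped
  p2 = a.0 :: --a--▸ p3
  p3 = 0 :: stopped
Q's transition system — 3 states:
  q0 = rec X. a.0 + a.0\{a} + a.X :: --a--▸ q0, --a--▸ q1, --a--▸ q2
  q1 = 0 :: stopped
  q2 = 0\{a} :: stopped
Trace ⟨b⟩ through P, begin at {p0}:
  [1] b ⇒ {p2}
  P completes σ.
Trace ⟨b⟩ through Q, begin at {q0}:
  [1] b ⇒ no successor for Q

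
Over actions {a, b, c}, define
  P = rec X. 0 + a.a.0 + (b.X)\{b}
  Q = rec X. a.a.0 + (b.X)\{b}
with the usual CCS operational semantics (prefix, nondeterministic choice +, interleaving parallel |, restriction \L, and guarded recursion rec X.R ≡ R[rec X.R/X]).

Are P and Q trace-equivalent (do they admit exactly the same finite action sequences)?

P's transition system — 3 states:
  m0 = rec X. 0 + a.a.0 + (b.X)\{b} ⊢ ··a··> m1
  m1 = a.0 ⊢ ··a··> m2
  m2 = 0 ⊢ deadlocked
Q's transition system — 3 states:
  n0 = rec X. a.a.0 + (b.X)\{b} ⊢ ··a··> n1
  n1 = a.0 ⊢ ··a··> n2
  n2 = 0 ⊢ deadlocked
Bisimilarity quotient blocks:
  B0 = {m0, n0}
  B1 = {m1, n1}
  B2 = {m2, n2}
m0 ∈ B0, n0 ∈ B0 → same block
Bisimilar ⇒ trace-equivalent.

trace-equivalent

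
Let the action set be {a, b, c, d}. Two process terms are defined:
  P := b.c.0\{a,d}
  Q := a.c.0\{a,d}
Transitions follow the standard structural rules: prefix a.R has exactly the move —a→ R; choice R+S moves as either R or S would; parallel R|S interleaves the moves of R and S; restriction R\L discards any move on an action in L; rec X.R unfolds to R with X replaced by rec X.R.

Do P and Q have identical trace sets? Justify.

P's transition system — 3 states:
  s0 = b.c.0\{a,d} | -b-> s1
  s1 = c.0\{a,d} | -c-> s2
  s2 = 0\{a,d} | (no moves)
Q's transition system — 3 states:
  t0 = a.c.0\{a,d} | -a-> t1
  t1 = c.0\{a,d} | -c-> t2
  t2 = 0\{a,d} | (no moves)
Executing b from P (initial set {s0}):
  after b @ step 1: {s1}
  ✓ P
Executing b from Q (initial set {t0}):
  after b @ step 1: ∅ (Q stuck)

trace-distinct — witness ⟨b⟩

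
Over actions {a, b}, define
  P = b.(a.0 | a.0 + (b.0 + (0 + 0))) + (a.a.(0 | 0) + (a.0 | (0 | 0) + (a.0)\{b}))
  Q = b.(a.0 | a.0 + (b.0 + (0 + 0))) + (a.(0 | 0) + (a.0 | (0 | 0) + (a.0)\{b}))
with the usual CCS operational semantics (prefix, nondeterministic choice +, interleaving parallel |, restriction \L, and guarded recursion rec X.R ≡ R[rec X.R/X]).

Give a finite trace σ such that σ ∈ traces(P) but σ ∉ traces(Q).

Reachable graph of P (9 states):
  u0 = b.(a.0 | a.0 + (b.0 + (0 + 0))) + (a.a.(0 | 0) + (a.0 | (0 | 0) + (a.0)\{b})) → --a--▸ u1, --a--▸ u2, --a--▸ u3, --b--▸ u4
  u1 = 0 | (0 | 0) → stopped
  u2 = 0\{b} → stopped
  u3 = a.(0 | 0) → --a--▸ u5
  u4 = a.0 | a.0 + (b.0 + (0 + 0)) → --a--▸ u6, --a--▸ u7, --b--▸ u8
  u5 = 0 | 0 → stopped
  u6 = 0 | a.0 → --a--▸ u5
  u7 = a.0 | 0 → --a--▸ u5
  u8 = 0 → stopped
Reachable graph of Q (8 states):
  v0 = b.(a.0 | a.0 + (b.0 + (0 + 0))) + (a.(0 | 0) + (a.0 | (0 | 0) + (a.0)\{b})) → --a--▸ v1, --a--▸ v2, --a--▸ v3, --b--▸ v4
  v1 = 0 | (0 | 0) → stopped
  v2 = 0 | 0 → stopped
  v3 = 0\{b} → stopped
  v4 = a.0 | a.0 + (b.0 + (0 + 0)) → --a--▸ v5, --a--▸ v6, --b--▸ v7
  v5 = 0 | a.0 → --a--▸ v2
  v6 = a.0 | 0 → --a--▸ v2
  v7 = 0 → stopped
Executing aa from P (initial set {u0}):
  after a @ step 1: {u1, u2, u3}
  after a @ step 2: {u5}
  ✓ P
Executing aa from Q (initial set {v0}):
  after a @ step 1: {v1, v2, v3}
  after a @ step 2: ∅ (Q stuck)

aa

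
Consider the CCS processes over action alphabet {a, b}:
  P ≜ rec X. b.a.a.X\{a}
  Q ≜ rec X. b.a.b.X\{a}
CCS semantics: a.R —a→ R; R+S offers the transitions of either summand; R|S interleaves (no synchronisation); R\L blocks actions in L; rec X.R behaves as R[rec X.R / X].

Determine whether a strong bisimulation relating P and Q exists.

P's transition system — 5 states:
  u0 = rec X. b.a.a.X\{a} ⊢ =b=> u1
  u1 = a.a.(rec X. b.a.a.X\{a})\{a} ⊢ =a=> u2
  u2 = a.(rec X. b.a.a.X\{a})\{a} ⊢ =a=> u3
  u3 = (rec X. b.a.a.X\{a})\{a} ⊢ =b=> u4
  u4 = (a.a.(rec X. b.a.a.X\{a})\{a})\{a} ⊢ ·
Q's transition system — 5 states:
  v0 = rec X. b.a.b.X\{a} ⊢ =b=> v1
  v1 = a.b.(rec X. b.a.b.X\{a})\{a} ⊢ =a=> v2
  v2 = b.(rec X. b.a.b.X\{a})\{a} ⊢ =b=> v3
  v3 = (rec X. b.a.b.X\{a})\{a} ⊢ =b=> v4
  v4 = (a.b.(rec X. b.a.b.X\{a})\{a})\{a} ⊢ ·
Bisimilarity quotient blocks:
  B0 = {u0}
  B1 = {u1}
  B2 = {u2}
  B3 = {u3, v3}
  B4 = {u4, v4}
  B5 = {v0}
  B6 = {v1}
  B7 = {v2}
u0 ∈ B0, v0 ∈ B5 → different blocks

not bisimilar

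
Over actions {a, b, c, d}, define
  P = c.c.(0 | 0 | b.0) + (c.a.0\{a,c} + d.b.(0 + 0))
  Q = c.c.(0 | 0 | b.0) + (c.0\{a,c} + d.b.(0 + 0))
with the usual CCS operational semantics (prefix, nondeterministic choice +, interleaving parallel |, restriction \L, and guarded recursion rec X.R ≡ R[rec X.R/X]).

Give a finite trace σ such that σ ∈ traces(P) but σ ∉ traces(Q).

ca

LTS(P): 8 reachable states
  u0 = c.c.(0 | 0 | b.0) + (c.a.0\{a,c} + d.b.(0 + 0)) :: ··c··> u1, ··c··> u2, ··d··> u3
  u1 = a.0\{a,c} :: ··a··> u4
  u2 = c.(0 | 0 | b.0) :: ··c··> u5
  u3 = b.(0 + 0) :: ··b··> u6
  u4 = 0\{a,c} :: ∅
  u5 = 0 | 0 | b.0 :: ··b··> u7
  u6 = 0 + 0 :: ∅
  u7 = 0 | 0 | 0 :: ∅
LTS(Q): 7 reachable states
  v0 = c.c.(0 | 0 | b.0) + (c.0\{a,c} + d.b.(0 + 0)) :: ··c··> v1, ··c··> v2, ··d··> v3
  v1 = 0\{a,c} :: ∅
  v2 = c.(0 | 0 | b.0) :: ··c··> v4
  v3 = b.(0 + 0) :: ··b··> v5
  v4 = 0 | 0 | b.0 :: ··b··> v6
  v5 = 0 + 0 :: ∅
  v6 = 0 | 0 | 0 :: ∅
Trace ⟨ca⟩ through P, begin at {u0}:
  [1] c ⇒ {u1, u2}
  [2] a ⇒ {u4}
  ✓ P
Trace ⟨ca⟩ through Q, begin at {v0}:
  [1] c ⇒ {v1, v2}
  [2] a ⇒ no successor for Q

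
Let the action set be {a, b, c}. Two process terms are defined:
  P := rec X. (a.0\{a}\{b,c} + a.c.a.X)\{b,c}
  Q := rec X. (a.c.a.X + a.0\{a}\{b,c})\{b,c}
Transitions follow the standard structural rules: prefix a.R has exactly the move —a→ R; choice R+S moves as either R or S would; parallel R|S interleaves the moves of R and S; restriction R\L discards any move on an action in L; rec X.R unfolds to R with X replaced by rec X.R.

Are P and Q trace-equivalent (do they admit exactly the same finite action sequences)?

YES

P's transition system — 3 states:
  s0 = rec X. (a.0\{a}\{b,c} + a.c.a.X)\{b,c} | -a-> s1, -a-> s2
  s1 = (c.a.(rec X. (a.0\{a}\{b,c} + a.c.a.X)\{b,c}))\{b,c} | (no moves)
  s2 = 0\{a}\{b,c}\{b,c} | (no moves)
Q's transition system — 3 states:
  t0 = rec X. (a.c.a.X + a.0\{a}\{b,c})\{b,c} | -a-> t1, -a-> t2
  t1 = (c.a.(rec X. (a.c.a.X + a.0\{a}\{b,c})\{b,c}))\{b,c} | (no moves)
  t2 = 0\{a}\{b,c}\{b,c} | (no moves)
Bisimilarity quotient blocks:
  B0 = {s0, t0}
  B1 = {s1, s2, t1, t2}
s0 ∈ B0, t0 ∈ B0 → same block
Bisimilar ⇒ trace-equivalent.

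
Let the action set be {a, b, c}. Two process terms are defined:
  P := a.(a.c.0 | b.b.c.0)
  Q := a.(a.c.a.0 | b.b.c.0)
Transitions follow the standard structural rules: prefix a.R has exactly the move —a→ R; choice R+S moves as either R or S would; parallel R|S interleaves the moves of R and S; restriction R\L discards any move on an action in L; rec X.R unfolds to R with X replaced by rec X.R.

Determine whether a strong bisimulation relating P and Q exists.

LTS(P): 13 reachable states
  s0 = a.(a.c.0 | b.b.c.0) ⊢ —a→ s1
  s1 = a.c.0 | b.b.c.0 ⊢ —a→ s2, —b→ s3
  s2 = c.0 | b.b.c.0 ⊢ —b→ s4, —c→ s5
  s3 = a.c.0 | b.c.0 ⊢ —a→ s4, —b→ s6
  s4 = c.0 | b.c.0 ⊢ —b→ s7, —c→ s8
  s5 = 0 | b.b.c.0 ⊢ —b→ s8
  s6 = a.c.0 | c.0 ⊢ —a→ s7, —c→ s9
  s7 = c.0 | c.0 ⊢ —c→ s10, —c→ s11
  s8 = 0 | b.c.0 ⊢ —b→ s10
  s9 = a.c.0 | 0 ⊢ —a→ s11
  s10 = 0 | c.0 ⊢ —c→ s12
  s11 = c.0 | 0 ⊢ —c→ s12
  s12 = 0 | 0 ⊢ stopped
LTS(Q): 17 reachable states
  t0 = a.(a.c.a.0 | b.b.c.0) ⊢ —a→ t1
  t1 = a.c.a.0 | b.b.c.0 ⊢ —a→ t2, —b→ t3
  t2 = c.a.0 | b.b.c.0 ⊢ —b→ t4, —c→ t5
  t3 = a.c.a.0 | b.c.0 ⊢ —a→ t4, —b→ t6
  t4 = c.a.0 | b.c.0 ⊢ —b→ t7, —c→ t8
  t5 = a.0 | b.b.c.0 ⊢ —a→ t9, —b→ t8
  t6 = a.c.a.0 | c.0 ⊢ —a→ t7, —c→ t10
  t7 = c.a.0 | c.0 ⊢ —c→ t11, —c→ t12
  t8 = a.0 | b.c.0 ⊢ —a→ t13, —b→ t11
  t9 = 0 | b.b.c.0 ⊢ —b→ t13
  t10 = a.c.a.0 | 0 ⊢ —a→ t12
  t11 = a.0 | c.0 ⊢ —a→ t14, —c→ t15
  t12 = c.a.0 | 0 ⊢ —c→ t15
  t13 = 0 | b.c.0 ⊢ —b→ t14
  t14 = 0 | c.0 ⊢ —c→ t16
  t15 = a.0 | 0 ⊢ —a→ t16
  t16 = 0 | 0 ⊢ stopped
Bisimilarity quotient blocks:
  B0 = {s0}
  B1 = {s1}
  B2 = {s2}
  B3 = {s4}
  B4 = {s8, t13}
  B5 = {s10, s11, t14}
  B6 = {s12, t16}
  B7 = {s7}
  B8 = {s5, t9}
  B9 = {s3}
  B10 = {s6}
  B11 = {s9}
  B12 = {t0}
  B13 = {t1}
  B14 = {t2}
  B15 = {t5}
  B16 = {t8}
  B17 = {t11}
  B18 = {t15}
  B19 = {t4}
  B20 = {t7}
  B21 = {t12}
  B22 = {t3}
  B23 = {t6}
  B24 = {t10}
s0 ∈ B0, t0 ∈ B12 → different blocks

P ≁ Q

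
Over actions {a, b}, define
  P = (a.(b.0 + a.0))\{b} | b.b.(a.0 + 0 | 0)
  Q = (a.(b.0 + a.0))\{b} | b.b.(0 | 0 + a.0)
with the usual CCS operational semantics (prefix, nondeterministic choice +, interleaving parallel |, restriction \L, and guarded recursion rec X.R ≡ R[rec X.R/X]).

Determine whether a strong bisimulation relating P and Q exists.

P's transition system — 12 states:
  s0 = (a.(b.0 + a.0))\{b} | b.b.(a.0 + 0 | 0) → --a--▸ s1, --b--▸ s2
  s1 = (b.0 + a.0)\{b} | b.b.(a.0 + 0 | 0) → --a--▸ s3, --b--▸ s4
  s2 = (a.(b.0 + a.0))\{b} | b.(a.0 + 0 | 0) → --a--▸ s4, --b--▸ s5
  s3 = 0\{b} | b.b.(a.0 + 0 | 0) → --b--▸ s6
  s4 = (b.0 + a.0)\{b} | b.(a.0 + 0 | 0) → --a--▸ s6, --b--▸ s7
  s5 = (a.(b.0 + a.0))\{b} | (a.0 + 0 | 0) → --a--▸ s7, --a--▸ s8
  s6 = 0\{b} | b.(a.0 + 0 | 0) → --b--▸ s9
  s7 = (b.0 + a.0)\{b} | (a.0 + 0 | 0) → --a--▸ s10, --a--▸ s9
  s8 = (a.(b.0 + a.0))\{b} | 0 → --a--▸ s10
  s9 = 0\{b} | (a.0 + 0 | 0) → --a--▸ s11
  s10 = (b.0 + a.0)\{b} | 0 → --a--▸ s11
  s11 = 0\{b} | 0 → (no moves)
Q's transition system — 12 states:
  t0 = (a.(b.0 + a.0))\{b} | b.b.(0 | 0 + a.0) → --a--▸ t1, --b--▸ t2
  t1 = (b.0 + a.0)\{b} | b.b.(0 | 0 + a.0) → --a--▸ t3, --b--▸ t4
  t2 = (a.(b.0 + a.0))\{b} | b.(0 | 0 + a.0) → --a--▸ t4, --b--▸ t5
  t3 = 0\{b} | b.b.(0 | 0 + a.0) → --b--▸ t6
  t4 = (b.0 + a.0)\{b} | b.(0 | 0 + a.0) → --a--▸ t6, --b--▸ t7
  t5 = (a.(b.0 + a.0))\{b} | (0 | 0 + a.0) → --a--▸ t7, --a--▸ t8
  t6 = 0\{b} | b.(0 | 0 + a.0) → --b--▸ t9
  t7 = (b.0 + a.0)\{b} | (0 | 0 + a.0) → --a--▸ t10, --a--▸ t9
  t8 = (a.(b.0 + a.0))\{b} | 0 → --a--▸ t10
  t9 = 0\{b} | (0 | 0 + a.0) → --a--▸ t11
  t10 = (b.0 + a.0)\{b} | 0 → --a--▸ t11
  t11 = 0\{b} | 0 → (no moves)
Bisimilarity quotient blocks:
  B0 = {s0, t0}
  B1 = {s2, t2}
  B2 = {s4, t4}
  B3 = {s7, s8, t7, t8}
  B4 = {s10, s9, t10, t9}
  B5 = {s11, t11}
  B6 = {s6, t6}
  B7 = {s5, t5}
  B8 = {s1, t1}
  B9 = {s3, t3}
s0 ∈ B0, t0 ∈ B0 → same block

P ~ Q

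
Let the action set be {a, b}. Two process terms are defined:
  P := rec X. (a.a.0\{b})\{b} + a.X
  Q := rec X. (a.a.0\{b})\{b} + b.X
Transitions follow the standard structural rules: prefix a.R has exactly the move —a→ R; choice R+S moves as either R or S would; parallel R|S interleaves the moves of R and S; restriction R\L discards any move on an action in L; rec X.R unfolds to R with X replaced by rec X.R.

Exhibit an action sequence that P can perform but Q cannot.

aaa

Reachable graph of P (3 states):
  u0 = rec X. (a.a.0\{b})\{b} + a.X | --a--▸ u0, --a--▸ u1
  u1 = (a.0\{b})\{b} | --a--▸ u2
  u2 = 0\{b}\{b} | ∅
Reachable graph of Q (3 states):
  v0 = rec X. (a.a.0\{b})\{b} + b.X | --a--▸ v1, --b--▸ v0
  v1 = (a.0\{b})\{b} | --a--▸ v2
  v2 = 0\{b}\{b} | ∅
Executing aaa from P (initial set {u0}):
  after a @ step 1: {u0, u1}
  after a @ step 2: {u0, u1, u2}
  after a @ step 3: {u0, u1, u2}
  — P admits the full trace.
Executing aaa from Q (initial set {v0}):
  after a @ step 1: {v1}
  after a @ step 2: {v2}
  after a @ step 3: ∅ (Q stuck)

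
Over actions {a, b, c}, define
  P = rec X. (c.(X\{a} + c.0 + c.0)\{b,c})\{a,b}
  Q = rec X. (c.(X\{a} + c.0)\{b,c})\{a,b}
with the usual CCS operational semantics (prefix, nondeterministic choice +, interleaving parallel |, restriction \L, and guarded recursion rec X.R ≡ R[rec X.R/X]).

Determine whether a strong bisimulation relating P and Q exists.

bisimilar

LTS(P): 2 reachable states
  s0 = rec X. (c.(X\{a} + c.0 + c.0)\{b,c})\{a,b} has moves -c-> s1
  s1 = ((rec X. (c.(X\{a} + c.0 + c.0)\{b,c})\{a,b})\{a} + c.0 + c.0)\{b,c}\{a,b} has moves ∅
LTS(Q): 2 reachable states
  t0 = rec X. (c.(X\{a} + c.0)\{b,c})\{a,b} has moves -c-> t1
  t1 = ((rec X. (c.(X\{a} + c.0)\{b,c})\{a,b})\{a} + c.0)\{b,c}\{a,b} has moves ∅
Bisimilarity quotient blocks:
  B0 = {s0, t0}
  B1 = {s1, t1}
s0 ∈ B0, t0 ∈ B0 → same block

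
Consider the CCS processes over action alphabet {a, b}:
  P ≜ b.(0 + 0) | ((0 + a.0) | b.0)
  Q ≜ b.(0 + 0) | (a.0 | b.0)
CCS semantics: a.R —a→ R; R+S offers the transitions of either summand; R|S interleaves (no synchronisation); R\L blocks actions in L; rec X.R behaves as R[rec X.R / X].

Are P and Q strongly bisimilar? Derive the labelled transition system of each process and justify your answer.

LTS(P): 8 reachable states
  u0 = b.(0 + 0) | ((0 + a.0) | b.0) :: ··a··> u1, ··b··> u2, ··b··> u3
  u1 = b.(0 + 0) | (0 | b.0) :: ··b··> u4, ··b··> u5
  u2 = (0 + 0) | ((0 + a.0) | b.0) :: ··a··> u4, ··b··> u6
  u3 = b.(0 + 0) | ((0 + a.0) | 0) :: ··a··> u5, ··b··> u6
  u4 = (0 + 0) | (0 | b.0) :: ··b··> u7
  u5 = b.(0 + 0) | (0 | 0) :: ··b··> u7
  u6 = (0 + 0) | ((0 + a.0) | 0) :: ··a··> u7
  u7 = (0 + 0) | (0 | 0) :: ·
LTS(Q): 8 reachable states
  v0 = b.(0 + 0) | (a.0 | b.0) :: ··a··> v1, ··b··> v2, ··b··> v3
  v1 = b.(0 + 0) | (0 | b.0) :: ··b··> v4, ··b··> v5
  v2 = (0 + 0) | (a.0 | b.0) :: ··a··> v4, ··b··> v6
  v3 = b.(0 + 0) | (a.0 | 0) :: ··a··> v5, ··b··> v6
  v4 = (0 + 0) | (0 | b.0) :: ··b··> v7
  v5 = b.(0 + 0) | (0 | 0) :: ··b··> v7
  v6 = (0 + 0) | (a.0 | 0) :: ··a··> v7
  v7 = (0 + 0) | (0 | 0) :: ·
Partition-refinement fixed point:
  B0 = {u0, v0}
  B1 = {u1, v1}
  B2 = {u4, u5, v4, v5}
  B3 = {u7, v7}
  B4 = {u2, u3, v2, v3}
  B5 = {u6, v6}
u0 ∈ B0, v0 ∈ B0 → same block

YES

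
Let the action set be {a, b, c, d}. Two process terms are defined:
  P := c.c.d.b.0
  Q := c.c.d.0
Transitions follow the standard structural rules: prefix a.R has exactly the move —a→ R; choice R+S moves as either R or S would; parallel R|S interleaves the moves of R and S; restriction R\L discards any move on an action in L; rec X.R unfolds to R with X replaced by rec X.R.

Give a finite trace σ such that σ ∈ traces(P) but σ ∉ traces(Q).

ccdb

Reachable graph of P (5 states):
  u0 = c.c.d.b.0 has moves -c-> u1
  u1 = c.d.b.0 has moves -c-> u2
  u2 = d.b.0 has moves -d-> u3
  u3 = b.0 has moves -b-> u4
  u4 = 0 has moves ·
Reachable graph of Q (4 states):
  v0 = c.c.d.0 has moves -c-> v1
  v1 = c.d.0 has moves -c-> v2
  v2 = d.0 has moves -d-> v3
  v3 = 0 has moves ·
Executing ccdb from P (initial set {u0}):
  [1] c ⇒ {u1}
  [2] c ⇒ {u2}
  [3] d ⇒ {u3}
  [4] b ⇒ {u4}
  P completes σ.
Executing ccdb from Q (initial set {v0}):
  [1] c ⇒ {v1}
  [2] c ⇒ {v2}
  [3] d ⇒ {v3}
  [4] b ⇒ no successor for Q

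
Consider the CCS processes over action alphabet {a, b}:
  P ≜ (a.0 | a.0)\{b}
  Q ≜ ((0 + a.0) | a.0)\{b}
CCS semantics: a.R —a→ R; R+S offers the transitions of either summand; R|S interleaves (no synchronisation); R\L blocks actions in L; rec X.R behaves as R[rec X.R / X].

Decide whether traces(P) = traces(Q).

Reachable graph of P (4 states):
  p0 = (a.0 | a.0)\{b} | =a=> p1, =a=> p2
  p1 = (0 | a.0)\{b} | =a=> p3
  p2 = (a.0 | 0)\{b} | =a=> p3
  p3 = (0 | 0)\{b} | ·
Reachable graph of Q (4 states):
  q0 = ((0 + a.0) | a.0)\{b} | =a=> q1, =a=> q2
  q1 = ((0 + a.0) | 0)\{b} | =a=> q3
  q2 = (0 | a.0)\{b} | =a=> q3
  q3 = (0 | 0)\{b} | ·
Bisimilarity quotient blocks:
  B0 = {p0, q0}
  B1 = {p1, p2, q1, q2}
  B2 = {p3, q3}
p0 ∈ B0, q0 ∈ B0 → same block
Bisimilar ⇒ trace-equivalent.

YES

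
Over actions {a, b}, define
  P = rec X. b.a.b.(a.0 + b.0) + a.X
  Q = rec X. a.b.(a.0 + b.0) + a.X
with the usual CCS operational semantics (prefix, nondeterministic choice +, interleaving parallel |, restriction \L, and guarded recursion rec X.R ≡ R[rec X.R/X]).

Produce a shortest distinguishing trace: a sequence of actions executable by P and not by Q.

P's transition system — 5 states:
  s0 = rec X. b.a.b.(a.0 + b.0) + a.X → --a--▸ s0, --b--▸ s1
  s1 = a.b.(a.0 + b.0) → --a--▸ s2
  s2 = b.(a.0 + b.0) → --b--▸ s3
  s3 = a.0 + b.0 → --a--▸ s4, --b--▸ s4
  s4 = 0 → deadlocked
Q's transition system — 4 states:
  t0 = rec X. a.b.(a.0 + b.0) + a.X → --a--▸ t0, --a--▸ t1
  t1 = b.(a.0 + b.0) → --b--▸ t2
  t2 = a.0 + b.0 → --a--▸ t3, --b--▸ t3
  t3 = 0 → deadlocked
Trace ⟨b⟩ through P, begin at {s0}:
  [1] b ⇒ {s1}
  P completes σ.
Trace ⟨b⟩ through Q, begin at {t0}:
  [1] b ⇒ no successor for Q

b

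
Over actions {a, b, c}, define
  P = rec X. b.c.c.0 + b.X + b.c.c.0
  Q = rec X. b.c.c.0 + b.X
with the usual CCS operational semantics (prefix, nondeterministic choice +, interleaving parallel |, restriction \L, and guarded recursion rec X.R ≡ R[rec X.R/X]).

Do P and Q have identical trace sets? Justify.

LTS(P): 4 reachable states
  p0 = rec X. b.c.c.0 + b.X + b.c.c.0 has moves =b=> p0, =b=> p1
  p1 = c.c.0 has moves =c=> p2
  p2 = c.0 has moves =c=> p3
  p3 = 0 has moves stopped
LTS(Q): 4 reachable states
  q0 = rec X. b.c.c.0 + b.X has moves =b=> q0, =b=> q1
  q1 = c.c.0 has moves =c=> q2
  q2 = c.0 has moves =c=> q3
  q3 = 0 has moves stopped
Bisimilarity quotient blocks:
  B0 = {p0, q0}
  B1 = {p1, q1}
  B2 = {p2, q2}
  B3 = {p3, q3}
p0 ∈ B0, q0 ∈ B0 → same block
Bisimilar ⇒ trace-equivalent.

traces(P) = traces(Q)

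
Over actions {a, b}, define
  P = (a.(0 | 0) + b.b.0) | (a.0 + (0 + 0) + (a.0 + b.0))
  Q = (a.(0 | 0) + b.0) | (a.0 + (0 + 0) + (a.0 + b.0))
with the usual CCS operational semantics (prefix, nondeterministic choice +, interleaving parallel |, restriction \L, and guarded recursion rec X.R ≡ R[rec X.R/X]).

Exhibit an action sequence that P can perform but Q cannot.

P's transition system — 8 states:
  u0 = (a.(0 | 0) + b.b.0) | (a.0 + (0 + 0) + (a.0 + b.0)) :: -a-> u1, -a-> u2, -b-> u1, -b-> u3
  u1 = (a.(0 | 0) + b.b.0) | 0 :: -a-> u4, -b-> u5
  u2 = 0 | 0 | (a.0 + (0 + 0) + (a.0 + b.0)) :: -a-> u4, -b-> u4
  u3 = b.0 | (a.0 + (0 + 0) + (a.0 + b.0)) :: -a-> u5, -b-> u5, -b-> u6
  u4 = 0 | 0 | 0 :: (no moves)
  u5 = b.0 | 0 :: -b-> u7
  u6 = 0 | (a.0 + (0 + 0) + (a.0 + b.0)) :: -a-> u7, -b-> u7
  u7 = 0 | 0 :: (no moves)
Q's transition system — 6 states:
  v0 = (a.(0 | 0) + b.0) | (a.0 + (0 + 0) + (a.0 + b.0)) :: -a-> v1, -a-> v2, -b-> v1, -b-> v3
  v1 = (a.(0 | 0) + b.0) | 0 :: -a-> v4, -b-> v5
  v2 = 0 | 0 | (a.0 + (0 + 0) + (a.0 + b.0)) :: -a-> v4, -b-> v4
  v3 = 0 | (a.0 + (0 + 0) + (a.0 + b.0)) :: -a-> v5, -b-> v5
  v4 = 0 | 0 | 0 :: (no moves)
  v5 = 0 | 0 :: (no moves)
Run σ = ⟨abb⟩ on P: start {u0}
  step 1 (a): {u1, u2}
  step 2 (b): {u4, u5}
  step 3 (b): {u7}
  — P admits the full trace.
Run σ = ⟨abb⟩ on Q: start {v0}
  step 1 (a): {v1, v2}
  step 2 (b): {v4, v5}
  step 3 (b): ∅  — Q cannot continue

abb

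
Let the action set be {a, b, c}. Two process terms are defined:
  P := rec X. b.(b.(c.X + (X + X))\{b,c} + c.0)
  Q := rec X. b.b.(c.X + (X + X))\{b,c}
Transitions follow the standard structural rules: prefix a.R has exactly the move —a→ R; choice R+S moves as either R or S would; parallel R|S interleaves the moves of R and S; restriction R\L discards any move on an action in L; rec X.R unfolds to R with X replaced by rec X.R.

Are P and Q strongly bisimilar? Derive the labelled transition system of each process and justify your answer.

P's transition system — 4 states:
  m0 = rec X. b.(b.(c.X + (X + X))\{b,c} + c.0) :: =b=> m1
  m1 = b.(c.(rec X. b.(b.(c.X + (X + X))\{b,c} + c.0)) + ((rec X. b.(b.(c.X + (X + X))\{b,c} + c.0)) + (rec X. b.(b.(c.X + (X + X))\{b,c} + c.0))))\{b,c} + c.0 :: =b=> m2, =c=> m3
  m2 = (c.(rec X. b.(b.(c.X + (X + X))\{b,c} + c.0)) + ((rec X. b.(b.(c.X + (X + X))\{b,c} + c.0)) + (rec X. b.(b.(c.X + (X + X))\{b,c} + c.0))))\{b,c} :: ∅
  m3 = 0 :: ∅
Q's transition system — 3 states:
  n0 = rec X. b.b.(c.X + (X + X))\{b,c} :: =b=> n1
  n1 = b.(c.(rec X. b.b.(c.X + (X + X))\{b,c}) + ((rec X. b.b.(c.X + (X + X))\{b,c}) + (rec X. b.b.(c.X + (X + X))\{b,c})))\{b,c} :: =b=> n2
  n2 = (c.(rec X. b.b.(c.X + (X + X))\{b,c}) + ((rec X. b.b.(c.X + (X + X))\{b,c}) + (rec X. b.b.(c.X + (X + X))\{b,c})))\{b,c} :: ∅
Coarsest stable partition (strong bisimilarity classes):
  B0 = {m0}
  B1 = {m1}
  B2 = {m2, m3, n2}
  B3 = {n0}
  B4 = {n1}
m0 ∈ B0, n0 ∈ B3 → different blocks

not bisimilar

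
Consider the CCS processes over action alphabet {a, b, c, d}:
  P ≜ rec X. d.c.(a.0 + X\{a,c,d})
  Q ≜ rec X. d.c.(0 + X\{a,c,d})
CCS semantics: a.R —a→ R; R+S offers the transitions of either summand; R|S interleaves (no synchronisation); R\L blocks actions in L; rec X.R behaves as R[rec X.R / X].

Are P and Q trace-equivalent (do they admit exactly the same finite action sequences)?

P's transition system — 4 states:
  s0 = rec X. d.c.(a.0 + X\{a,c,d}) → —d→ s1
  s1 = c.(a.0 + (rec X. d.c.(a.0 + X\{a,c,d}))\{a,c,d}) → —c→ s2
  s2 = a.0 + (rec X. d.c.(a.0 + X\{a,c,d}))\{a,c,d} → —a→ s3
  s3 = 0 → ·
Q's transition system — 3 states:
  t0 = rec X. d.c.(0 + X\{a,c,d}) → —d→ t1
  t1 = c.(0 + (rec X. d.c.(0 + X\{a,c,d}))\{a,c,d}) → —c→ t2
  t2 = 0 + (rec X. d.c.(0 + X\{a,c,d}))\{a,c,d} → ·
Executing dca from P (initial set {s0}):
  [1] d ⇒ {s1}
  [2] c ⇒ {s2}
  [3] a ⇒ {s3}
  ✓ P
Executing dca from Q (initial set {t0}):
  [1] d ⇒ {t1}
  [2] c ⇒ {t2}
  [3] a ⇒ ∅ (Q stuck)

trace-distinct — witness ⟨dca⟩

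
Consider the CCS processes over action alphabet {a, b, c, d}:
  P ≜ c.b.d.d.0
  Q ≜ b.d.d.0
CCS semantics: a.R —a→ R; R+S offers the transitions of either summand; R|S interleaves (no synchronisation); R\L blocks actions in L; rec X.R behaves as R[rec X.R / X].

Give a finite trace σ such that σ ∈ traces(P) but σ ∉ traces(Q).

c

Reachable graph of P (5 states):
  p0 = c.b.d.d.0 → ··c··> p1
  p1 = b.d.d.0 → ··b··> p2
  p2 = d.d.0 → ··d··> p3
  p3 = d.0 → ··d··> p4
  p4 = 0 → (no moves)
Reachable graph of Q (4 states):
  q0 = b.d.d.0 → ··b··> q1
  q1 = d.d.0 → ··d··> q2
  q2 = d.0 → ··d··> q3
  q3 = 0 → (no moves)
Trace ⟨c⟩ through P, begin at {p0}:
  after c @ step 1: {p1}
  P completes σ.
Trace ⟨c⟩ through Q, begin at {q0}:
  after c @ step 1: no successor for Q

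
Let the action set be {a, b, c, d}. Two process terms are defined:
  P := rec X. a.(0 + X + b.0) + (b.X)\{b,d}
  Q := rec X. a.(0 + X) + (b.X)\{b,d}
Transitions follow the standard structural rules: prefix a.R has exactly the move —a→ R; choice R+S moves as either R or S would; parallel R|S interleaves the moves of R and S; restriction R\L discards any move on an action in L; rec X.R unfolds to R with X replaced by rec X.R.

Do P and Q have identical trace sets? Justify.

trace-distinct — witness ⟨ab⟩

Reachable graph of P (3 states):
  u0 = rec X. a.(0 + X + b.0) + (b.X)\{b,d} has moves —a→ u1
  u1 = 0 + (rec X. a.(0 + X + b.0) + (b.X)\{b,d}) + b.0 has moves —a→ u1, —b→ u2
  u2 = 0 has moves (no moves)
Reachable graph of Q (2 states):
  v0 = rec X. a.(0 + X) + (b.X)\{b,d} has moves —a→ v1
  v1 = 0 + (rec X. a.(0 + X) + (b.X)\{b,d}) has moves —a→ v1
Executing ab from P (initial set {u0}):
  after a @ step 1: {u1}
  after b @ step 2: {u2}
  P completes σ.
Executing ab from Q (initial set {v0}):
  after a @ step 1: {v1}
  after b @ step 2: no successor for Q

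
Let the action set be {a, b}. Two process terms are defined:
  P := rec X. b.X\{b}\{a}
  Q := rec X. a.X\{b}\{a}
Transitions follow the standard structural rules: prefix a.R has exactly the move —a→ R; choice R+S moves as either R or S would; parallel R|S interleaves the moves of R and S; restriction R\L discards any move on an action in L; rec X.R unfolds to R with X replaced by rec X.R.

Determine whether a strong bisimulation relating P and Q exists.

P's transition system — 2 states:
  p0 = rec X. b.X\{b}\{a} :: ··b··> p1
  p1 = (rec X. b.X\{b}\{a})\{b}\{a} :: deadlocked
Q's transition system — 2 states:
  q0 = rec X. a.X\{b}\{a} :: ··a··> q1
  q1 = (rec X. a.X\{b}\{a})\{b}\{a} :: deadlocked
Bisimilarity quotient blocks:
  B0 = {p0}
  B1 = {p1, q1}
  B2 = {q0}
p0 ∈ B0, q0 ∈ B2 → different blocks

P ≁ Q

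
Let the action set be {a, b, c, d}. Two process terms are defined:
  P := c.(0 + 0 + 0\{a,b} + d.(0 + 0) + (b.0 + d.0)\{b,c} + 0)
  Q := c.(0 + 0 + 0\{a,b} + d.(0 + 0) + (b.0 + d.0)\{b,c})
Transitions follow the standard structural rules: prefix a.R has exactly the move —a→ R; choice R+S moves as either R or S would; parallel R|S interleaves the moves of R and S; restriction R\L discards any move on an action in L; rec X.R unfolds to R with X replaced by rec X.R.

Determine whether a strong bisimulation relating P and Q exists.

Reachable graph of P (4 states):
  p0 = c.(0 + 0 + 0\{a,b} + d.(0 + 0) + (b.0 + d.0)\{b,c} + 0) :: —c→ p1
  p1 = 0 + 0 + 0\{a,b} + d.(0 + 0) + (b.0 + d.0)\{b,c} + 0 :: —d→ p2, —d→ p3
  p2 = 0 + 0 :: (no moves)
  p3 = 0\{b,c} :: (no moves)
Reachable graph of Q (4 states):
  q0 = c.(0 + 0 + 0\{a,b} + d.(0 + 0) + (b.0 + d.0)\{b,c}) :: —c→ q1
  q1 = 0 + 0 + 0\{a,b} + d.(0 + 0) + (b.0 + d.0)\{b,c} :: —d→ q2, —d→ q3
  q2 = 0 + 0 :: (no moves)
  q3 = 0\{b,c} :: (no moves)
Coarsest stable partition (strong bisimilarity classes):
  B0 = {p0, q0}
  B1 = {p1, q1}
  B2 = {p2, p3, q2, q3}
p0 ∈ B0, q0 ∈ B0 → same block

bisimilar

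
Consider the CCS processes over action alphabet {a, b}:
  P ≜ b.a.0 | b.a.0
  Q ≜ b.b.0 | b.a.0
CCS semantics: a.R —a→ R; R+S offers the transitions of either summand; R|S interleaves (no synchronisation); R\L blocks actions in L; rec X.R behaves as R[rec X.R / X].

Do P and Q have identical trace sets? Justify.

Reachable graph of P (9 states):
  u0 = b.a.0 | b.a.0 | —b→ u1, —b→ u2
  u1 = a.0 | b.a.0 | —a→ u3, —b→ u4
  u2 = b.a.0 | a.0 | —a→ u5, —b→ u4
  u3 = 0 | b.a.0 | —b→ u6
  u4 = a.0 | a.0 | —a→ u6, —a→ u7
  u5 = b.a.0 | 0 | —b→ u7
  u6 = 0 | a.0 | —a→ u8
  u7 = a.0 | 0 | —a→ u8
  u8 = 0 | 0 | deadlocked
Reachable graph of Q (9 states):
  v0 = b.b.0 | b.a.0 | —b→ v1, —b→ v2
  v1 = b.0 | b.a.0 | —b→ v3, —b→ v4
  v2 = b.b.0 | a.0 | —a→ v5, —b→ v4
  v3 = 0 | b.a.0 | —b→ v6
  v4 = b.0 | a.0 | —a→ v7, —b→ v6
  v5 = b.b.0 | 0 | —b→ v7
  v6 = 0 | a.0 | —a→ v8
  v7 = b.0 | 0 | —b→ v8
  v8 = 0 | 0 | deadlocked
Executing baba from P (initial set {u0}):
  after b @ step 1: {u1, u2}
  after a @ step 2: {u3, u5}
  after b @ step 3: {u6, u7}
  after a @ step 4: {u8}
  P completes σ.
Executing baba from Q (initial set {v0}):
  after b @ step 1: {v1, v2}
  after a @ step 2: {v5}
  after b @ step 3: {v7}
  after a @ step 4: no successor for Q

trace-distinct — witness ⟨baba⟩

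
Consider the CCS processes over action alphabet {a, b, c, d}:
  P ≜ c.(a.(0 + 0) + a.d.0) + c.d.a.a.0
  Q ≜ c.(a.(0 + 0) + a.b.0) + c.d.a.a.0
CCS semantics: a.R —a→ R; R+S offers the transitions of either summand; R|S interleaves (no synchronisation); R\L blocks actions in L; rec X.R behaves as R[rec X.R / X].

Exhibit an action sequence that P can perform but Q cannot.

P's transition system — 8 states:
  u0 = c.(a.(0 + 0) + a.d.0) + c.d.a.a.0 :: --c--▸ u1, --c--▸ u2
  u1 = a.(0 + 0) + a.d.0 :: --a--▸ u3, --a--▸ u4
  u2 = d.a.a.0 :: --d--▸ u5
  u3 = 0 + 0 :: ·
  u4 = d.0 :: --d--▸ u6
  u5 = a.a.0 :: --a--▸ u7
  u6 = 0 :: ·
  u7 = a.0 :: --a--▸ u6
Q's transition system — 8 states:
  v0 = c.(a.(0 + 0) + a.b.0) + c.d.a.a.0 :: --c--▸ v1, --c--▸ v2
  v1 = a.(0 + 0) + a.b.0 :: --a--▸ v3, --a--▸ v4
  v2 = d.a.a.0 :: --d--▸ v5
  v3 = 0 + 0 :: ·
  v4 = b.0 :: --b--▸ v6
  v5 = a.a.0 :: --a--▸ v7
  v6 = 0 :: ·
  v7 = a.0 :: --a--▸ v6
Trace ⟨cad⟩ through P, begin at {u0}:
  after c @ step 1: {u1, u2}
  after a @ step 2: {u3, u4}
  after d @ step 3: {u6}
  ✓ P
Trace ⟨cad⟩ through Q, begin at {v0}:
  after c @ step 1: {v1, v2}
  after a @ step 2: {v3, v4}
  after d @ step 3: ∅  — Q cannot continue

cad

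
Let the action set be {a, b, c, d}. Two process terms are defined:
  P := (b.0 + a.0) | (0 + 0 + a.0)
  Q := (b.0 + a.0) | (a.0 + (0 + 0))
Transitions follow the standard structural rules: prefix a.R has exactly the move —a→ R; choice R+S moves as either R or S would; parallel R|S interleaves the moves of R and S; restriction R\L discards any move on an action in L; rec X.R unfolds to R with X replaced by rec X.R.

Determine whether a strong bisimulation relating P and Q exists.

Reachable graph of P (4 states):
  u0 = (b.0 + a.0) | (0 + 0 + a.0) has moves —a→ u1, —a→ u2, —b→ u2
  u1 = (b.0 + a.0) | 0 has moves —a→ u3, —b→ u3
  u2 = 0 | (0 + 0 + a.0) has moves —a→ u3
  u3 = 0 | 0 has moves deadlocked
Reachable graph of Q (4 states):
  v0 = (b.0 + a.0) | (a.0 + (0 + 0)) has moves —a→ v1, —a→ v2, —b→ v2
  v1 = (b.0 + a.0) | 0 has moves —a→ v3, —b→ v3
  v2 = 0 | (a.0 + (0 + 0)) has moves —a→ v3
  v3 = 0 | 0 has moves deadlocked
Bisimilarity quotient blocks:
  B0 = {u0, v0}
  B1 = {u2, v2}
  B2 = {u3, v3}
  B3 = {u1, v1}
u0 ∈ B0, v0 ∈ B0 → same block

YES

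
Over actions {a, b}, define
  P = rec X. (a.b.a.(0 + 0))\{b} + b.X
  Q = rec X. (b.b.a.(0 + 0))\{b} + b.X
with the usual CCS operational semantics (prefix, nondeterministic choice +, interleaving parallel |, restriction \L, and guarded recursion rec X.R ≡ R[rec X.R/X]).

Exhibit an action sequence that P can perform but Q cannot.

P's transition system — 2 states:
  m0 = rec X. (a.b.a.(0 + 0))\{b} + b.X → ··a··> m1, ··b··> m0
  m1 = (b.a.(0 + 0))\{b} → deadlocked
Q's transition system — 1 states:
  n0 = rec X. (b.b.a.(0 + 0))\{b} + b.X → ··b··> n0
Trace ⟨a⟩ through P, begin at {m0}:
  after a @ step 1: {m1}
  — P admits the full trace.
Trace ⟨a⟩ through Q, begin at {n0}:
  after a @ step 1: ∅ (Q stuck)

a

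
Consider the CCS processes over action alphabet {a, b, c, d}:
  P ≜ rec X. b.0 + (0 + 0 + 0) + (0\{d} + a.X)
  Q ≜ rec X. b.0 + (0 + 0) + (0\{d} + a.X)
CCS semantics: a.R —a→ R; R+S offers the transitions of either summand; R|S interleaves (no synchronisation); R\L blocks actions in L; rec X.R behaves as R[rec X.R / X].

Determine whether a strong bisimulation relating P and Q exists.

P ~ Q

P's transition system — 2 states:
  p0 = rec X. b.0 + (0 + 0 + 0) + (0\{d} + a.X) | —a→ p0, —b→ p1
  p1 = 0 | (no moves)
Q's transition system — 2 states:
  q0 = rec X. b.0 + (0 + 0) + (0\{d} + a.X) | —a→ q0, —b→ q1
  q1 = 0 | (no moves)
Partition-refinement fixed point:
  B0 = {p0, q0}
  B1 = {p1, q1}
p0 ∈ B0, q0 ∈ B0 → same block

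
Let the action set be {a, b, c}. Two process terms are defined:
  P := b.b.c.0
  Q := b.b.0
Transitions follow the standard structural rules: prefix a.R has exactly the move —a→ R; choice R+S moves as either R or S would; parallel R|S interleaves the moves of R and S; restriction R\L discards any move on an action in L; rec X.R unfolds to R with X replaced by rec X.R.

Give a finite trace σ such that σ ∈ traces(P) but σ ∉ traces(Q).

bbc

Reachable graph of P (4 states):
  u0 = b.b.c.0 :: -b-> u1
  u1 = b.c.0 :: -b-> u2
  u2 = c.0 :: -c-> u3
  u3 = 0 :: stopped
Reachable graph of Q (3 states):
  v0 = b.b.0 :: -b-> v1
  v1 = b.0 :: -b-> v2
  v2 = 0 :: stopped
Run σ = ⟨bbc⟩ on P: start {u0}
  after b @ step 1: {u1}
  after b @ step 2: {u2}
  after c @ step 3: {u3}
  ✓ P
Run σ = ⟨bbc⟩ on Q: start {v0}
  after b @ step 1: {v1}
  after b @ step 2: {v2}
  after c @ step 3: ∅  — Q cannot continue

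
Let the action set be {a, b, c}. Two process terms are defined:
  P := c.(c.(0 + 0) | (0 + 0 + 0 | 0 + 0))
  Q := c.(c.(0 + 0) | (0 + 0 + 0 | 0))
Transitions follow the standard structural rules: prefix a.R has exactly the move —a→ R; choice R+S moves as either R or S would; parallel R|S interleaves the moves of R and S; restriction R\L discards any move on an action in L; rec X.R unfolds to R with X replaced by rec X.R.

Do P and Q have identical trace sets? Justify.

Reachable graph of P (3 states):
  p0 = c.(c.(0 + 0) | (0 + 0 + 0 | 0 + 0)) ⊢ =c=> p1
  p1 = c.(0 + 0) | (0 + 0 + 0 | 0 + 0) ⊢ =c=> p2
  p2 = (0 + 0) | (0 + 0 + 0 | 0 + 0) ⊢ (no moves)
Reachable graph of Q (3 states):
  q0 = c.(c.(0 + 0) | (0 + 0 + 0 | 0)) ⊢ =c=> q1
  q1 = c.(0 + 0) | (0 + 0 + 0 | 0) ⊢ =c=> q2
  q2 = (0 + 0) | (0 + 0 + 0 | 0) ⊢ (no moves)
Coarsest stable partition (strong bisimilarity classes):
  B0 = {p0, q0}
  B1 = {p1, q1}
  B2 = {p2, q2}
p0 ∈ B0, q0 ∈ B0 → same block
Bisimilar ⇒ trace-equivalent.

traces(P) = traces(Q)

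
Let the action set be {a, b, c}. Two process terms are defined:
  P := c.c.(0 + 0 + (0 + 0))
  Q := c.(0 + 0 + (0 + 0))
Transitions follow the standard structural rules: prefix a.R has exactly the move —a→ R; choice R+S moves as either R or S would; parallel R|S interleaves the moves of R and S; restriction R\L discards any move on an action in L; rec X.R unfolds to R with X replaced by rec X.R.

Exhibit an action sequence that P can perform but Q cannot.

Reachable graph of P (3 states):
  s0 = c.c.(0 + 0 + (0 + 0)) | —c→ s1
  s1 = c.(0 + 0 + (0 + 0)) | —c→ s2
  s2 = 0 + 0 + (0 + 0) | ·
Reachable graph of Q (2 states):
  t0 = c.(0 + 0 + (0 + 0)) | —c→ t1
  t1 = 0 + 0 + (0 + 0) | ·
Executing cc from P (initial set {s0}):
  step 1 (c): {s1}
  step 2 (c): {s2}
  ✓ P
Executing cc from Q (initial set {t0}):
  step 1 (c): {t1}
  step 2 (c): no successor for Q

cc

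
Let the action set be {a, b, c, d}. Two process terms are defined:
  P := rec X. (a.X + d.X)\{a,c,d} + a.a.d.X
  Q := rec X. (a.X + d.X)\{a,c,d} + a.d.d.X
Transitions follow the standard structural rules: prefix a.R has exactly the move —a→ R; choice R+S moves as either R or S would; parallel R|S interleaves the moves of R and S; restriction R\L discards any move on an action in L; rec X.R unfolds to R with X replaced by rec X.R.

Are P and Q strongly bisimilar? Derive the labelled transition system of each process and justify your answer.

NO

P's transition system — 3 states:
  p0 = rec X. (a.X + d.X)\{a,c,d} + a.a.d.X has moves ··a··> p1
  p1 = a.d.(rec X. (a.X + d.X)\{a,c,d} + a.a.d.X) has moves ··a··> p2
  p2 = d.(rec X. (a.X + d.X)\{a,c,d} + a.a.d.X) has moves ··d··> p0
Q's transition system — 3 states:
  q0 = rec X. (a.X + d.X)\{a,c,d} + a.d.d.X has moves ··a··> q1
  q1 = d.d.(rec X. (a.X + d.X)\{a,c,d} + a.d.d.X) has moves ··d··> q2
  q2 = d.(rec X. (a.X + d.X)\{a,c,d} + a.d.d.X) has moves ··d··> q0
Coarsest stable partition (strong bisimilarity classes):
  B0 = {p0}
  B1 = {p1}
  B2 = {p2}
  B3 = {q0}
  B4 = {q1}
  B5 = {q2}
p0 ∈ B0, q0 ∈ B3 → different blocks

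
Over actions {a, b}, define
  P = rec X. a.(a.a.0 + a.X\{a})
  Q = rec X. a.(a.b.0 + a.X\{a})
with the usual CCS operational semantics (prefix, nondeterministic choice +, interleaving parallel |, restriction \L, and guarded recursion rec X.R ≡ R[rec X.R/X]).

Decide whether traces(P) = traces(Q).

P's transition system — 5 states:
  u0 = rec X. a.(a.a.0 + a.X\{a}) ⊢ --a--▸ u1
  u1 = a.a.0 + a.(rec X. a.(a.a.0 + a.X\{a}))\{a} ⊢ --a--▸ u2, --a--▸ u3
  u2 = (rec X. a.(a.a.0 + a.X\{a}))\{a} ⊢ ∅
  u3 = a.0 ⊢ --a--▸ u4
  u4 = 0 ⊢ ∅
Q's transition system — 5 states:
  v0 = rec X. a.(a.b.0 + a.X\{a}) ⊢ --a--▸ v1
  v1 = a.b.0 + a.(rec X. a.(a.b.0 + a.X\{a}))\{a} ⊢ --a--▸ v2, --a--▸ v3
  v2 = (rec X. a.(a.b.0 + a.X\{a}))\{a} ⊢ ∅
  v3 = b.0 ⊢ --b--▸ v4
  v4 = 0 ⊢ ∅
Run σ = ⟨aaa⟩ on P: start {u0}
  after a @ step 1: {u1}
  after a @ step 2: {u2, u3}
  after a @ step 3: {u4}
  ✓ P
Run σ = ⟨aaa⟩ on Q: start {v0}
  after a @ step 1: {v1}
  after a @ step 2: {v2, v3}
  after a @ step 3: ∅ (Q stuck)

NO — witness ⟨aaa⟩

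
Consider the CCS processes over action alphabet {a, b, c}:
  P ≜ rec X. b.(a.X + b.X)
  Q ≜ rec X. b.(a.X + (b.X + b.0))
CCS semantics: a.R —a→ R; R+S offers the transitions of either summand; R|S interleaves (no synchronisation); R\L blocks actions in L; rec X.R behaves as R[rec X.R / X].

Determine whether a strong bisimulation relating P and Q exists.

P ≁ Q

P's transition system — 2 states:
  u0 = rec X. b.(a.X + b.X) | -b-> u1
  u1 = a.(rec X. b.(a.X + b.X)) + b.(rec X. b.(a.X + b.X)) | -a-> u0, -b-> u0
Q's transition system — 3 states:
  v0 = rec X. b.(a.X + (b.X + b.0)) | -b-> v1
  v1 = a.(rec X. b.(a.X + (b.X + b.0))) + (b.(rec X. b.(a.X + (b.X + b.0))) + b.0) | -a-> v0, -b-> v0, -b-> v2
  v2 = 0 | stopped
Partition-refinement fixed point:
  B0 = {u0}
  B1 = {u1}
  B2 = {v0}
  B3 = {v1}
  B4 = {v2}
u0 ∈ B0, v0 ∈ B2 → different blocks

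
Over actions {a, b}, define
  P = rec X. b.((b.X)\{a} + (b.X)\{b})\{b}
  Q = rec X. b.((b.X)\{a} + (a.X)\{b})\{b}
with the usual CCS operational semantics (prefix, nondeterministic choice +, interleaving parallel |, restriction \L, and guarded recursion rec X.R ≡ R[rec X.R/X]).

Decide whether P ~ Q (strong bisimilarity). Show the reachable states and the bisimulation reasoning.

P ≁ Q

Reachable graph of P (2 states):
  s0 = rec X. b.((b.X)\{a} + (b.X)\{b})\{b} | -b-> s1
  s1 = ((b.(rec X. b.((b.X)\{a} + (b.X)\{b})\{b}))\{a} + (b.(rec X. b.((b.X)\{a} + (b.X)\{b})\{b}))\{b})\{b} | deadlocked
Reachable graph of Q (3 states):
  t0 = rec X. b.((b.X)\{a} + (a.X)\{b})\{b} | -b-> t1
  t1 = ((b.(rec X. b.((b.X)\{a} + (a.X)\{b})\{b}))\{a} + (a.(rec X. b.((b.X)\{a} + (a.X)\{b})\{b}))\{b})\{b} | -a-> t2
  t2 = (rec X. b.((b.X)\{a} + (a.X)\{b})\{b})\{b}\{b} | deadlocked
Bisimilarity quotient blocks:
  B0 = {s0}
  B1 = {s1, t2}
  B2 = {t0}
  B3 = {t1}
s0 ∈ B0, t0 ∈ B2 → different blocks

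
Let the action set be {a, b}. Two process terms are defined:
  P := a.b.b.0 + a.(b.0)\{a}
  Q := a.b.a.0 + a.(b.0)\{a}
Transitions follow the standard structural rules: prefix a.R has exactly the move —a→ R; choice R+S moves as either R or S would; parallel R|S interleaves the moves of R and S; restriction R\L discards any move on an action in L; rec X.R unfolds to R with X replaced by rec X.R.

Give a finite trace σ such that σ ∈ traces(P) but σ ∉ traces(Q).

abb

P's transition system — 6 states:
  u0 = a.b.b.0 + a.(b.0)\{a} :: ··a··> u1, ··a··> u2
  u1 = (b.0)\{a} :: ··b··> u3
  u2 = b.b.0 :: ··b··> u4
  u3 = 0\{a} :: deadlocked
  u4 = b.0 :: ··b··> u5
  u5 = 0 :: deadlocked
Q's transition system — 6 states:
  v0 = a.b.a.0 + a.(b.0)\{a} :: ··a··> v1, ··a··> v2
  v1 = (b.0)\{a} :: ··b··> v3
  v2 = b.a.0 :: ··b··> v4
  v3 = 0\{a} :: deadlocked
  v4 = a.0 :: ··a··> v5
  v5 = 0 :: deadlocked
Run σ = ⟨abb⟩ on P: start {u0}
  after a @ step 1: {u1, u2}
  after b @ step 2: {u3, u4}
  after b @ step 3: {u5}
  — P admits the full trace.
Run σ = ⟨abb⟩ on Q: start {v0}
  after a @ step 1: {v1, v2}
  after b @ step 2: {v3, v4}
  after b @ step 3: ∅ (Q stuck)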